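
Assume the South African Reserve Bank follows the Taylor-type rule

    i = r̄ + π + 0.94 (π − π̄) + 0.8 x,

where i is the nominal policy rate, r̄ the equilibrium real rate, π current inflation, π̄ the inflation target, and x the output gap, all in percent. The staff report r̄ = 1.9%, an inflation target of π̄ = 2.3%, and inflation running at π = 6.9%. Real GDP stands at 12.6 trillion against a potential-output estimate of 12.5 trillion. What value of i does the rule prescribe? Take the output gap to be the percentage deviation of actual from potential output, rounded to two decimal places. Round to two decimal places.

Output gap = 100 × (12.6 − 12.5) / 12.5 = 0.80%.
i = 1.90 + 6.90 + 0.94 × (6.90 − 2.30) + 0.8 × 0.80
   = 1.90 + 6.9 + 4.324 + 0.64 = 13.76

13.76%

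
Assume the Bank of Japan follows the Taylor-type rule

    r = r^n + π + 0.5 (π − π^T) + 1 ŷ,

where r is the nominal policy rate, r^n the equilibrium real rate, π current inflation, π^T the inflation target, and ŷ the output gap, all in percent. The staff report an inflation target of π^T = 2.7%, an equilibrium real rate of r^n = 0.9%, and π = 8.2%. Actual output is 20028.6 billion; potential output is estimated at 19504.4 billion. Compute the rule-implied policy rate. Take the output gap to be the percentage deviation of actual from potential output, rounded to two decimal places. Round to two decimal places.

14.54%

Output gap = 100 × (20028.6 − 19504.4) / 19504.4 = 2.69%.
r = 0.90 + 8.20 + 0.5 × (8.20 − 2.70) + 1 × 2.69
   = 0.90 + 8.2 + 2.75 + 2.69 = 14.54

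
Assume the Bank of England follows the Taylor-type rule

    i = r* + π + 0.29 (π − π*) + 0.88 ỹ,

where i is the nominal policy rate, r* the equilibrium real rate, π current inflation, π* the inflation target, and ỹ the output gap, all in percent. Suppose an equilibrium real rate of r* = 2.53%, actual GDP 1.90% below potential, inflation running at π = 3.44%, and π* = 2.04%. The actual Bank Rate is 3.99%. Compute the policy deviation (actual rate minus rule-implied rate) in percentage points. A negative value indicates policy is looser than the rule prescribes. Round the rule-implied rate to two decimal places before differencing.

Output 1.90% below potential → ỹ = -1.90.
i = 2.53 + 3.44 + 0.29 × (3.44 − 2.04) + 0.88 × (-1.90)
   = 2.53 + 3.44 + 0.406 − 1.672 = 4.70
Deviation = 3.99 − 4.70 = -0.71 pp.

-0.71 pp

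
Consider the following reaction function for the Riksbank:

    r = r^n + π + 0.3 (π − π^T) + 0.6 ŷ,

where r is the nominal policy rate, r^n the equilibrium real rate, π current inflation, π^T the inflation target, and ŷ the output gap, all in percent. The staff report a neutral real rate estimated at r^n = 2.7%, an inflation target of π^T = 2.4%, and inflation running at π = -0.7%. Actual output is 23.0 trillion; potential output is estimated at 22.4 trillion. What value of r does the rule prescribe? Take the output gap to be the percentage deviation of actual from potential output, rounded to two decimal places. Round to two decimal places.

2.68%

Output gap = 100 × (23.0 − 22.4) / 22.4 = 2.68%.
r = 2.70 + (-0.70) + 0.3 × (-0.70 − 2.40) + 0.6 × 2.68
   = 2.70 − 0.7 − 0.93 + 1.608 = 2.68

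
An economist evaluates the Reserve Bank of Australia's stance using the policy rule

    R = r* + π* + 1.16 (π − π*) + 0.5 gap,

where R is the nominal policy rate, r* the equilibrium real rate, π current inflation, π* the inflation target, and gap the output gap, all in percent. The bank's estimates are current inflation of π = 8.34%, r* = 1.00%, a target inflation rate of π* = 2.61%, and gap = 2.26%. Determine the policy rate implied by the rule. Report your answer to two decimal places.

11.39%

R = 1.00 + 2.61 + 1.16 × (8.34 − 2.61) + 0.5 × 2.26
   = 1.00 + 2.61 + 6.6468 + 1.13 = 11.39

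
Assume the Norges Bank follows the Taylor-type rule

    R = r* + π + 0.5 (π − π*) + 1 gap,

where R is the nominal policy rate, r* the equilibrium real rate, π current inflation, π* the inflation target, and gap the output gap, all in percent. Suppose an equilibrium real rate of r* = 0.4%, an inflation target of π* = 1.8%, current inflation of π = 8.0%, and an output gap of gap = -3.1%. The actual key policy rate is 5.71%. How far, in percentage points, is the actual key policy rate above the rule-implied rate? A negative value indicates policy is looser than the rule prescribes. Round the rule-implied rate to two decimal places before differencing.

R = 0.4 + 8.0 + 0.5 × (8.0 − 1.8) + 1 × (-3.1)
   = 0.4 + 8 + 3.1 − 3.1 = 8.40
Deviation = 5.71 − 8.40 = -2.69 pp.

-2.69 pp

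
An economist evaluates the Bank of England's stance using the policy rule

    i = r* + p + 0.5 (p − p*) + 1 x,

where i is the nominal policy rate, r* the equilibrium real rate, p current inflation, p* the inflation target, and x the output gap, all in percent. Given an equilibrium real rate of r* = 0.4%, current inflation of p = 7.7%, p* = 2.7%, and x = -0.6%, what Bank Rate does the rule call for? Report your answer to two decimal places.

10.00%

i = 0.4 + 7.7 + 0.5 × (7.7 − 2.7) + 1 × (-0.6)
   = 0.4 + 7.7 + 2.5 − 0.6 = 10.00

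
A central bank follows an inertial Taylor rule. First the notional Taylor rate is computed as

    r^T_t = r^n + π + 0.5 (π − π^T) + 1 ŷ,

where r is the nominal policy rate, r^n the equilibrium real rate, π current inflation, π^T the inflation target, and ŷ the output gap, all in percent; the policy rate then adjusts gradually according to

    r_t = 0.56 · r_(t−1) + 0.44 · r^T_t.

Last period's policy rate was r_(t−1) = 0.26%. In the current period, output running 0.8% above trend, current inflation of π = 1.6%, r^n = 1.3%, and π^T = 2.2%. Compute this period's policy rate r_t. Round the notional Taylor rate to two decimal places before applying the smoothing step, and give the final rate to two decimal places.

1.64%

Output 0.8% above potential → ŷ = 0.8.
r^T_t = 1.3 + 1.6 + 0.5 × (1.6 − 2.2) + 1 × 0.8
   = 1.3 + 1.6 − 0.3 + 0.8 = 3.40
r_t = 0.56 × 0.26 + 0.44 × 3.40 = 0.1456 + 1.496 = 1.64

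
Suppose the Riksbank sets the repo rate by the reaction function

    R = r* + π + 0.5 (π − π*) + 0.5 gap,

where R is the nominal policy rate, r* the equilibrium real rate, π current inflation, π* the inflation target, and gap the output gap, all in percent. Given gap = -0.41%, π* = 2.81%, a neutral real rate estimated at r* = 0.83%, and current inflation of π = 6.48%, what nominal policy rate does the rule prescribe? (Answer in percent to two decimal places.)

R = 0.83 + 6.48 + 0.5 × (6.48 − 2.81) + 0.5 × (-0.41)
   = 0.83 + 6.48 + 1.835 − 0.205 = 8.94

8.94%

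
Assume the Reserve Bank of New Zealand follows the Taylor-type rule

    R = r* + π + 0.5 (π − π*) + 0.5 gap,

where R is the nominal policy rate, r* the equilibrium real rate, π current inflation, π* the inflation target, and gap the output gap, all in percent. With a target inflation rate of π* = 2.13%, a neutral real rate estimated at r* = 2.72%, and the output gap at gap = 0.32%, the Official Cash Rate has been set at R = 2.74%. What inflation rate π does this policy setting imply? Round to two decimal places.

0.62%

Collecting π: R = r* + (1 + 0.5) π − 0.5 π* + 0.5 gap
1.5 π = 2.74 − 2.72 + 0.5 × 2.13 − 0.5 × 0.32 = 0.925
π = 0.925 / 1.5 = 0.62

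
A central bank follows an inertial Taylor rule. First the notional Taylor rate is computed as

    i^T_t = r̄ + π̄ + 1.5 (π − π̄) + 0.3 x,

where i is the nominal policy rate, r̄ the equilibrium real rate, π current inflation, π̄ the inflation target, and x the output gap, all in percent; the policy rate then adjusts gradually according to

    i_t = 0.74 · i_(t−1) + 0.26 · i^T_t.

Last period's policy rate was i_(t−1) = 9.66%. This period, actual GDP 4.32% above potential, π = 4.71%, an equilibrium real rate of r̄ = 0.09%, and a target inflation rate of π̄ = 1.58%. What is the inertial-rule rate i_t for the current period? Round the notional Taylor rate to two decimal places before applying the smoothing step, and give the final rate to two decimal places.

Output 4.32% above potential → x = 4.32.
i^T_t = 0.09 + 1.58 + 1.5 × (4.71 − 1.58) + 0.3 × 4.32
   = 0.09 + 1.58 + 4.695 + 1.296 = 7.66
i_t = 0.74 × 9.66 + 0.26 × 7.66 = 7.1484 + 1.9916 = 9.14

9.14%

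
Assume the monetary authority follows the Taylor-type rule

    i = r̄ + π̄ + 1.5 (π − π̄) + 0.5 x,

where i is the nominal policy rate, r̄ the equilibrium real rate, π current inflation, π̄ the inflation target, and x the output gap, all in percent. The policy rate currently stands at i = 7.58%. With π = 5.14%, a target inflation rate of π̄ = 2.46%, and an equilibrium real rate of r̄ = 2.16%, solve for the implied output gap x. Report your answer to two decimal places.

0.5 x = 7.58 − 2.16 − 2.46 − 1.5 × (5.14 − 2.46) = -1.06
x = -1.06 / 0.5 = -2.12

-2.12%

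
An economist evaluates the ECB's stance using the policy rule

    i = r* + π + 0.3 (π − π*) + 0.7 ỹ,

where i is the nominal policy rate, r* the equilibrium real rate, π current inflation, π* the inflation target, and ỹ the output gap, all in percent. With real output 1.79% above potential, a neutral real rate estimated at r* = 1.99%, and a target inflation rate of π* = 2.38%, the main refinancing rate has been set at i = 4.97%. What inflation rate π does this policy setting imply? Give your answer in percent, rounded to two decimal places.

Output 1.79% above potential → ỹ = 1.79.
Collecting π: i = r* + (1 + 0.3) π − 0.3 π* + 0.7 ỹ
1.3 π = 4.97 − 1.99 + 0.3 × 2.38 − 0.7 × 1.79 = 2.441
π = 2.441 / 1.3 = 1.88

1.88%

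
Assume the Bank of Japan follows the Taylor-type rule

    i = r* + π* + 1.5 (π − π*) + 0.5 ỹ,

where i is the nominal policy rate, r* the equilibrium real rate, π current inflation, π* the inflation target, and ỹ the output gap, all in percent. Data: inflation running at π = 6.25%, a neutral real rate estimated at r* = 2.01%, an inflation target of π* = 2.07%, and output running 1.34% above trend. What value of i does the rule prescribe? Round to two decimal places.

Output 1.34% above potential → ỹ = 1.34.
i = 2.01 + 2.07 + 1.5 × (6.25 − 2.07) + 0.5 × 1.34
   = 2.01 + 2.07 + 6.27 + 0.67 = 11.02

11.02%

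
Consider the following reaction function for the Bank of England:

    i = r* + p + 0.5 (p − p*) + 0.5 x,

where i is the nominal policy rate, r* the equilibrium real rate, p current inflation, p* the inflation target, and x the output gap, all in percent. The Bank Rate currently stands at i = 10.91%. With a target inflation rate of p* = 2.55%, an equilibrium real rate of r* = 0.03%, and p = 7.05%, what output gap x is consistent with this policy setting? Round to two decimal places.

0.5 x = 10.91 − 0.03 − 7.05 − 0.5 × (7.05 − 2.55) = 1.58
x = 1.58 / 0.5 = 3.16

3.16%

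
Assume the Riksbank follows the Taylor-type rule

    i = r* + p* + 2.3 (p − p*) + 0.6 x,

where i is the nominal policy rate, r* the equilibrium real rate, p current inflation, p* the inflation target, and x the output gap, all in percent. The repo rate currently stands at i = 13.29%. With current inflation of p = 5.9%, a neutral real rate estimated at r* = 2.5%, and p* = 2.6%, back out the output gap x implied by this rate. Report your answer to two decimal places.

0.6 x = 13.29 − 2.5 − 2.6 − 2.3 × (5.9 − 2.6) = 0.6
x = 0.6 / 0.6 = 1.00

1.00%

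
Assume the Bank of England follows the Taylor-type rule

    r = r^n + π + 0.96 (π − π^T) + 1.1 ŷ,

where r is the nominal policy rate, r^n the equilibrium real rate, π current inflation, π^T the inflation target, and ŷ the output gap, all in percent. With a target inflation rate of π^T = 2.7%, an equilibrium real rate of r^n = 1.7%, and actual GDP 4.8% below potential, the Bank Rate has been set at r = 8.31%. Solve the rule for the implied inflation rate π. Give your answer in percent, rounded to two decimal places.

7.39%

Output 4.8% below potential → ŷ = -4.8.
Collecting π: r = r^n + (1 + 0.96) π − 0.96 π^T + 1.1 ŷ
1.96 π = 8.31 − 1.7 + 0.96 × 2.7 − 1.1 × (-4.8) = 14.482
π = 14.482 / 1.96 = 7.39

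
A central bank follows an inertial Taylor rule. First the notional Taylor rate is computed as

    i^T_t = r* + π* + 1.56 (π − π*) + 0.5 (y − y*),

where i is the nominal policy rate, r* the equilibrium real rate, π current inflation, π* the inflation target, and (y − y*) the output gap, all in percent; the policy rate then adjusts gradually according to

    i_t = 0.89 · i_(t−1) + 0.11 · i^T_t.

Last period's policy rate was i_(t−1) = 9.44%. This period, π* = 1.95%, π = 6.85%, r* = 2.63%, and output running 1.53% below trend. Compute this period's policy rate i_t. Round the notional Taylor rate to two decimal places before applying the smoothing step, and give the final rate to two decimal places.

9.66%

Output 1.53% below potential → (y − y*) = -1.53.
i^T_t = 2.63 + 1.95 + 1.56 × (6.85 − 1.95) + 0.5 × (-1.53)
   = 2.63 + 1.95 + 7.644 − 0.765 = 11.46
i_t = 0.89 × 9.44 + 0.11 × 11.46 = 8.4016 + 1.2606 = 9.66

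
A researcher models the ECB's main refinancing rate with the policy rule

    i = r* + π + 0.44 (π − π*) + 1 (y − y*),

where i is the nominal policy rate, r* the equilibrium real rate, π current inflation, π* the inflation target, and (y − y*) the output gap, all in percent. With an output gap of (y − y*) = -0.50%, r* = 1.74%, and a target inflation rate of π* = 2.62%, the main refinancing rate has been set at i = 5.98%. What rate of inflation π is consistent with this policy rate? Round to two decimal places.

4.09%

Collecting π: i = r* + (1 + 0.44) π − 0.44 π* + 1 (y − y*)
1.44 π = 5.98 − 1.74 + 0.44 × 2.62 − 1 × (-0.50) = 5.8928
π = 5.8928 / 1.44 = 4.09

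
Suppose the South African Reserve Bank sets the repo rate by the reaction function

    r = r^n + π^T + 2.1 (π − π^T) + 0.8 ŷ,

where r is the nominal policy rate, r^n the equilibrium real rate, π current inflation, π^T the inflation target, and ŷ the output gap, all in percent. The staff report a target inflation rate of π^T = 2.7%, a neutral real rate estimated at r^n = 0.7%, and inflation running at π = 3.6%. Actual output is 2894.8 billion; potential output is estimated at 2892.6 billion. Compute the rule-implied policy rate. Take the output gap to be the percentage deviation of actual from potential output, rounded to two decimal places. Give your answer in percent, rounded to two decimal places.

5.35%

Output gap = 100 × (2894.8 − 2892.6) / 2892.6 = 0.08%.
r = 0.70 + 2.70 + 2.1 × (3.60 − 2.70) + 0.8 × 0.08
   = 0.70 + 2.7 + 1.89 + 0.064 = 5.35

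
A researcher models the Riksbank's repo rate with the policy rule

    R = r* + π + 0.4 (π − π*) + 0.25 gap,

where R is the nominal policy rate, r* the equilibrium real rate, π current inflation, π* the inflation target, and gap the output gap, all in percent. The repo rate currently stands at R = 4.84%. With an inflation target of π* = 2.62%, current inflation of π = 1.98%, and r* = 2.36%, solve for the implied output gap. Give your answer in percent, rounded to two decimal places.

3.02%

0.25 gap = 4.84 − 2.36 − 1.98 − 0.4 × (1.98 − 2.62) = 0.756
gap = 0.756 / 0.25 = 3.02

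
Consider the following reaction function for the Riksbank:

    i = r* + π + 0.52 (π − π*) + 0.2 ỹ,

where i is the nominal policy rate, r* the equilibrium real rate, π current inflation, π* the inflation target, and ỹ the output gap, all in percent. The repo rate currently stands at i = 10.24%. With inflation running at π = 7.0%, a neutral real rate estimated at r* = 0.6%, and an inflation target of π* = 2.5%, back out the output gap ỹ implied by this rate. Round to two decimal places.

1.50%

0.2 ỹ = 10.24 − 0.6 − 7.0 − 0.52 × (7.0 − 2.5) = 0.3
ỹ = 0.3 / 0.2 = 1.50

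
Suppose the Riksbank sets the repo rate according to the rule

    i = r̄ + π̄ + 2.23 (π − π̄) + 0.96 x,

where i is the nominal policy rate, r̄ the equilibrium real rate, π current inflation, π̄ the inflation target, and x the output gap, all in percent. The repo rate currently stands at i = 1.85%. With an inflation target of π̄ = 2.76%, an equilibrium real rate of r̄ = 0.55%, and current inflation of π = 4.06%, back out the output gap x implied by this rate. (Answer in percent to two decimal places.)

0.96 x = 1.85 − 0.55 − 2.76 − 2.23 × (4.06 − 2.76) = -4.359
x = -4.359 / 0.96 = -4.54

-4.54%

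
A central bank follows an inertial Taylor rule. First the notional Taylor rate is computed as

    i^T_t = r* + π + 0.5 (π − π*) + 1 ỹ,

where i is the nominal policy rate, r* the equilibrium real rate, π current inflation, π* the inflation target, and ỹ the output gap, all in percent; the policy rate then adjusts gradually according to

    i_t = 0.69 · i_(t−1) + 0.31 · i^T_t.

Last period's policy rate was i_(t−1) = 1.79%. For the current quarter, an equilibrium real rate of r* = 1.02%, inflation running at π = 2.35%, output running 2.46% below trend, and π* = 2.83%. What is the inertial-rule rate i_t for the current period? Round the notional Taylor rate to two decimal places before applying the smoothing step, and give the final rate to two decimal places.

1.44%

Output 2.46% below potential → ỹ = -2.46.
i^T_t = 1.02 + 2.35 + 0.5 × (2.35 − 2.83) + 1 × (-2.46)
   = 1.02 + 2.35 − 0.24 − 2.46 = 0.67
i_t = 0.69 × 1.79 + 0.31 × 0.67 = 1.2351 + 0.2077 = 1.44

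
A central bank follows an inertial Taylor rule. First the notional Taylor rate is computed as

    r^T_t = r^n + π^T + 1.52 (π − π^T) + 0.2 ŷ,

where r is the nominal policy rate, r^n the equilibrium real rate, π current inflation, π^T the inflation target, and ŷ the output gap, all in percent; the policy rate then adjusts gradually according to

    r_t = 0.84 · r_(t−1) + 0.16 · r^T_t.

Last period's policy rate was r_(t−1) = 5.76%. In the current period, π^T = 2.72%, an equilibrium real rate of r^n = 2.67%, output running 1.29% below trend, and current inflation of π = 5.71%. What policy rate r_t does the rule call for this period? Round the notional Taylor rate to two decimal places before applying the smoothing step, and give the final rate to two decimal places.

Output 1.29% below potential → ŷ = -1.29.
r^T_t = 2.67 + 2.72 + 1.52 × (5.71 − 2.72) + 0.2 × (-1.29)
   = 2.67 + 2.72 + 4.5448 − 0.258 = 9.68
r_t = 0.84 × 5.76 + 0.16 × 9.68 = 4.8384 + 1.5488 = 6.39

6.39%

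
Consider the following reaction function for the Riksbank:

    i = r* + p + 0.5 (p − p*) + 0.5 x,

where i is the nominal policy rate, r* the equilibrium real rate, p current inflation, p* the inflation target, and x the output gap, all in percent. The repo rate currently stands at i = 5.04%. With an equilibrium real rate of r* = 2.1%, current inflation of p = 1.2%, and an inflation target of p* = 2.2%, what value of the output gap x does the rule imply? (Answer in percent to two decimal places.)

4.48%

0.5 x = 5.04 − 2.1 − 1.2 − 0.5 × (1.2 − 2.2) = 2.24
x = 2.24 / 0.5 = 4.48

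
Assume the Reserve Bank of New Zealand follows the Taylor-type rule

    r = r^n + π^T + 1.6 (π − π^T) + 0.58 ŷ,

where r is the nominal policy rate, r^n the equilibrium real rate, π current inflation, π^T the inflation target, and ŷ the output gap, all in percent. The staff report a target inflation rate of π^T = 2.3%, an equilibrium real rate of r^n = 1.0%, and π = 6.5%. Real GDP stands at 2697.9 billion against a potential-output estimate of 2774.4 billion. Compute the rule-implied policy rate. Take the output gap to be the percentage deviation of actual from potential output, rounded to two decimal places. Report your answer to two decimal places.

Output gap = 100 × (2697.9 − 2774.4) / 2774.4 = -2.76%.
r = 1.00 + 2.30 + 1.6 × (6.50 − 2.30) + 0.58 × (-2.76)
   = 1.00 + 2.3 + 6.72 − 1.6008 = 8.42

8.42%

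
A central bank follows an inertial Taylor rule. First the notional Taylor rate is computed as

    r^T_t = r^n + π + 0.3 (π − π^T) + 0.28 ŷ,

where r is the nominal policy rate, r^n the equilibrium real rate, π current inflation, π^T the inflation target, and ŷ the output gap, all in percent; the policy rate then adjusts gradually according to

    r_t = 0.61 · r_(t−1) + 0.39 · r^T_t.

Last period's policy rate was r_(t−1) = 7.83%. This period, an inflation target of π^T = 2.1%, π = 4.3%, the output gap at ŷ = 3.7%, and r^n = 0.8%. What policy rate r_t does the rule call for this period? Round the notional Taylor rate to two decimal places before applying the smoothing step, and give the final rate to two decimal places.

7.43%

r^T_t = 0.8 + 4.3 + 0.3 × (4.3 − 2.1) + 0.28 × 3.7
   = 0.8 + 4.3 + 0.66 + 1.036 = 6.80
r_t = 0.61 × 7.83 + 0.39 × 6.80 = 4.7763 + 2.652 = 7.43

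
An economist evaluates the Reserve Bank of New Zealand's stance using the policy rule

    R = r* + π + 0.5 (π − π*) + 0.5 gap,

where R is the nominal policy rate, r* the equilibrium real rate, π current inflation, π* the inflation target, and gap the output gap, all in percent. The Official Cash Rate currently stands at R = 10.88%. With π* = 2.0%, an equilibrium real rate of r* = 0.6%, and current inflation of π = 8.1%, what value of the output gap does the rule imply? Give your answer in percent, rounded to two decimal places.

0.5 gap = 10.88 − 0.6 − 8.1 − 0.5 × (8.1 − 2.0) = -0.87
gap = -0.87 / 0.5 = -1.74

-1.74%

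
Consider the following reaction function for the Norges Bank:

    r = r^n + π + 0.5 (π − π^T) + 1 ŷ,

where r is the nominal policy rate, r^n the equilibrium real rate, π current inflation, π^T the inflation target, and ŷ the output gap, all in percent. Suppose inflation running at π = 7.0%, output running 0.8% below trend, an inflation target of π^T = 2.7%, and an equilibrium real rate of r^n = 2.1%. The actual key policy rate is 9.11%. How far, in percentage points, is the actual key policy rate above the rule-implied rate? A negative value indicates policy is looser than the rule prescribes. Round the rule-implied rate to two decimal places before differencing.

Output 0.8% below potential → ŷ = -0.8.
r = 2.1 + 7.0 + 0.5 × (7.0 − 2.7) + 1 × (-0.8)
   = 2.1 + 7 + 2.15 − 0.8 = 10.45
Deviation = 9.11 − 10.45 = -1.34 pp.

-1.34 pp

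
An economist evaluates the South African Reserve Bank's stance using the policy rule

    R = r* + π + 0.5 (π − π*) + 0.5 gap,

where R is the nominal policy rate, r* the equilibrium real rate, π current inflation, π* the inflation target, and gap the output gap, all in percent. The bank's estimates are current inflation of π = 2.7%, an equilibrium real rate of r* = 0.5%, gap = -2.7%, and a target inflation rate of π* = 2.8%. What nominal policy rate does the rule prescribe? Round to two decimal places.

1.80%

R = 0.5 + 2.7 + 0.5 × (2.7 − 2.8) + 0.5 × (-2.7)
   = 0.5 + 2.7 − 0.05 − 1.35 = 1.80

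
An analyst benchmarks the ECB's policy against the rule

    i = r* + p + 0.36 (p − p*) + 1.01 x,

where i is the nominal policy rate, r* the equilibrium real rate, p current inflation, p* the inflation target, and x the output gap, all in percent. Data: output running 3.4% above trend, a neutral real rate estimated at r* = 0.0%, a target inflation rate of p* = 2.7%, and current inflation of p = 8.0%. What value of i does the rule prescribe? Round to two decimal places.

Output 3.4% above potential → x = 3.4.
i = 0.0 + 8.0 + 0.36 × (8.0 − 2.7) + 1.01 × 3.4
   = 0.0 + 8 + 1.908 + 3.434 = 13.34

13.34%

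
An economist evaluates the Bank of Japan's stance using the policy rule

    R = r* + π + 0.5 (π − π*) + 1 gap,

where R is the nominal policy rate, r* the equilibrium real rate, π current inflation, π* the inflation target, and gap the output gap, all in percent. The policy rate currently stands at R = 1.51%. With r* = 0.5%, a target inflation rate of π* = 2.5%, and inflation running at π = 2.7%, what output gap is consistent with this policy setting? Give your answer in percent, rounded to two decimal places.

-1.79%

1 gap = 1.51 − 0.5 − 2.7 − 0.5 × (2.7 − 2.5) = -1.79
gap = -1.79 / 1 = -1.79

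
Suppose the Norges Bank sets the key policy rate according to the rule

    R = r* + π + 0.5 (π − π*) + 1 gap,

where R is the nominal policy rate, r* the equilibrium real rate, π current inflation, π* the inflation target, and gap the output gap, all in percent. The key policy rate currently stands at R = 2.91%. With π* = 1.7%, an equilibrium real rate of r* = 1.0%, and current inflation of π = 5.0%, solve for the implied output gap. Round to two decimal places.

1 gap = 2.91 − 1.0 − 5.0 − 0.5 × (5.0 − 1.7) = -4.74
gap = -4.74 / 1 = -4.74

-4.74%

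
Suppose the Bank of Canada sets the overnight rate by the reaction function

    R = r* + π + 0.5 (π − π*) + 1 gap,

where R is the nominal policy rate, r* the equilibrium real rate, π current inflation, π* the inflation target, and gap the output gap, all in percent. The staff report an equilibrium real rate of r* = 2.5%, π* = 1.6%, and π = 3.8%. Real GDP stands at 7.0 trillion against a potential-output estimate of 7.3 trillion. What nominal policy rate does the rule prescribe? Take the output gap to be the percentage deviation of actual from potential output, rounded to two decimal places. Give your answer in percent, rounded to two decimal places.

3.29%

Output gap = 100 × (7.0 − 7.3) / 7.3 = -4.11%.
R = 2.50 + 3.80 + 0.5 × (3.80 − 1.60) + 1 × (-4.11)
   = 2.50 + 3.8 + 1.1 − 4.11 = 3.29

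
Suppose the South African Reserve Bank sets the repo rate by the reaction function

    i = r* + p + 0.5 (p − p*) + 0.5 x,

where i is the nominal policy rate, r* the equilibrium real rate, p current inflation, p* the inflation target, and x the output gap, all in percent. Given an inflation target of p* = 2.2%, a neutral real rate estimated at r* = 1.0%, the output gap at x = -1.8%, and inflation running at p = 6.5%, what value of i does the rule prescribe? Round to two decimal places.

i = 1.0 + 6.5 + 0.5 × (6.5 − 2.2) + 0.5 × (-1.8)
   = 1.0 + 6.5 + 2.15 − 0.9 = 8.75

8.75%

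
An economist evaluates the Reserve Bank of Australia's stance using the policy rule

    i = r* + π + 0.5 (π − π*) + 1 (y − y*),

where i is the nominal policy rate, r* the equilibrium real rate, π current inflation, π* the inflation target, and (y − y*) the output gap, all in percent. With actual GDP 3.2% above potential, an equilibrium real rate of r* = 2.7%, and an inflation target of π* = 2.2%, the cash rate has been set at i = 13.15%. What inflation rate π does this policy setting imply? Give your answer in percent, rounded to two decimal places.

Output 3.2% above potential → (y − y*) = 3.2.
Collecting π: i = r* + (1 + 0.5) π − 0.5 π* + 1 (y − y*)
1.5 π = 13.15 − 2.7 + 0.5 × 2.2 − 1 × 3.2 = 8.35
π = 8.35 / 1.5 = 5.57

5.57%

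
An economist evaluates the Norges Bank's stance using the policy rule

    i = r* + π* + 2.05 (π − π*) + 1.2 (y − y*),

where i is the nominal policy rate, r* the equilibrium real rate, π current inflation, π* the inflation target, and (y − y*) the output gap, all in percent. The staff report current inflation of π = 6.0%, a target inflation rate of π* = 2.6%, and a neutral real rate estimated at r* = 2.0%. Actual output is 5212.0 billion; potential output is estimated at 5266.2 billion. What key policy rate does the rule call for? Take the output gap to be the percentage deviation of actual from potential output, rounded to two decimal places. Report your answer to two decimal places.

10.33%

Output gap = 100 × (5212.0 − 5266.2) / 5266.2 = -1.03%.
i = 2.00 + 2.60 + 2.05 × (6.00 − 2.60) + 1.2 × (-1.03)
   = 2.00 + 2.6 + 6.97 − 1.236 = 10.33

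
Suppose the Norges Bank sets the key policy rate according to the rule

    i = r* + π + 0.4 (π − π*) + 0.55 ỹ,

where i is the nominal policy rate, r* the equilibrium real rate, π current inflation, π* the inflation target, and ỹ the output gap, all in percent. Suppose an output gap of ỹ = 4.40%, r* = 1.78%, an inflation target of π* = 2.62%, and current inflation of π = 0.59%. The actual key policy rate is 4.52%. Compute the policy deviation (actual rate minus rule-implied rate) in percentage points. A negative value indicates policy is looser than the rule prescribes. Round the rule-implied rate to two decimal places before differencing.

0.54 pp

i = 1.78 + 0.59 + 0.4 × (0.59 − 2.62) + 0.55 × 4.40
   = 1.78 + 0.59 − 0.812 + 2.42 = 3.98
Deviation = 4.52 − 3.98 = 0.54 pp.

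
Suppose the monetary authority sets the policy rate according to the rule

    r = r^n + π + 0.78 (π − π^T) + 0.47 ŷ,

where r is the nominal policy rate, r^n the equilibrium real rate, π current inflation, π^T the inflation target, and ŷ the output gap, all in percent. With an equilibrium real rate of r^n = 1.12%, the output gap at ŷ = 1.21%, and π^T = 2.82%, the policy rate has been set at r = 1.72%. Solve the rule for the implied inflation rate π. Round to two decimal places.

Collecting π: r = r^n + (1 + 0.78) π − 0.78 π^T + 0.47 ŷ
1.78 π = 1.72 − 1.12 + 0.78 × 2.82 − 0.47 × 1.21 = 2.2309
π = 2.2309 / 1.78 = 1.25

1.25%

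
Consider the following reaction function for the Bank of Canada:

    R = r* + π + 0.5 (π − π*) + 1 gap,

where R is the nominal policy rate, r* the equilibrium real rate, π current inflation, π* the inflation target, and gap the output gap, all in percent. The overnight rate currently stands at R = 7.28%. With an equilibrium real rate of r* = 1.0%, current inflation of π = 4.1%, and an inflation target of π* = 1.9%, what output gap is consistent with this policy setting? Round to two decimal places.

1 gap = 7.28 − 1.0 − 4.1 − 0.5 × (4.1 − 1.9) = 1.08
gap = 1.08 / 1 = 1.08

1.08%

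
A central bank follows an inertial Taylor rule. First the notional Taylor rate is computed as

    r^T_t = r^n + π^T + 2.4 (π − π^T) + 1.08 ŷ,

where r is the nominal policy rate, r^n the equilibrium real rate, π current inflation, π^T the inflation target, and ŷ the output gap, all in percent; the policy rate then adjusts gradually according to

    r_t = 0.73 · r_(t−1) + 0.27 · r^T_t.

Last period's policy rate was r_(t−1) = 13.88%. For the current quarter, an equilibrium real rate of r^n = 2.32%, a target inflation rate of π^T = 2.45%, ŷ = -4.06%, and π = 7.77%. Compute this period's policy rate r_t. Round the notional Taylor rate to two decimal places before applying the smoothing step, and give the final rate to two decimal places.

r^T_t = 2.32 + 2.45 + 2.4 × (7.77 − 2.45) + 1.08 × (-4.06)
   = 2.32 + 2.45 + 12.768 − 4.3848 = 13.15
r_t = 0.73 × 13.88 + 0.27 × 13.15 = 10.1324 + 3.5505 = 13.68

13.68%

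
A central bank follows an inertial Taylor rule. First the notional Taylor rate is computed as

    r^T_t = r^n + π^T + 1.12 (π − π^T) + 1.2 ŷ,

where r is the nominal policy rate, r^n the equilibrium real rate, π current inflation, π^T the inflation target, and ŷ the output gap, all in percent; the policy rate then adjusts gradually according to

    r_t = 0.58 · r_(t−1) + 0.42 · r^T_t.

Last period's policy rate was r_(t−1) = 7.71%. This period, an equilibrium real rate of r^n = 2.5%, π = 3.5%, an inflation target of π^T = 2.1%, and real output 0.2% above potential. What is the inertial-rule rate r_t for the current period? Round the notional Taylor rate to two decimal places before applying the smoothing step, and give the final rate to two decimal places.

Output 0.2% above potential → ŷ = 0.2.
r^T_t = 2.5 + 2.1 + 1.12 × (3.5 − 2.1) + 1.2 × 0.2
   = 2.5 + 2.1 + 1.568 + 0.24 = 6.41
r_t = 0.58 × 7.71 + 0.42 × 6.41 = 4.4718 + 2.6922 = 7.16

7.16%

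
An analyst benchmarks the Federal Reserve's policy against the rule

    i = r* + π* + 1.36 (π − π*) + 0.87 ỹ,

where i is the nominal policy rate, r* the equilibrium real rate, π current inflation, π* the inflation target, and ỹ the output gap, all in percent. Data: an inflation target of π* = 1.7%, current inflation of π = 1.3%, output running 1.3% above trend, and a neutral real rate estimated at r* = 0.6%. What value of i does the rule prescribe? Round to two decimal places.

2.89%

Output 1.3% above potential → ỹ = 1.3.
i = 0.6 + 1.7 + 1.36 × (1.3 − 1.7) + 0.87 × 1.3
   = 0.6 + 1.7 − 0.544 + 1.131 = 2.89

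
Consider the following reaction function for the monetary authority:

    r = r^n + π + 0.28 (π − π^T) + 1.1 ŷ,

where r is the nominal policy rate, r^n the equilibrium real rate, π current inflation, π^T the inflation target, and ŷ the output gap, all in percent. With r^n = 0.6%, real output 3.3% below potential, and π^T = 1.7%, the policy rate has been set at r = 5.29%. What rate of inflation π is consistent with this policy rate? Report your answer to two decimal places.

Output 3.3% below potential → ŷ = -3.3.
Collecting π: r = r^n + (1 + 0.28) π − 0.28 π^T + 1.1 ŷ
1.28 π = 5.29 − 0.6 + 0.28 × 1.7 − 1.1 × (-3.3) = 8.796
π = 8.796 / 1.28 = 6.87

6.87%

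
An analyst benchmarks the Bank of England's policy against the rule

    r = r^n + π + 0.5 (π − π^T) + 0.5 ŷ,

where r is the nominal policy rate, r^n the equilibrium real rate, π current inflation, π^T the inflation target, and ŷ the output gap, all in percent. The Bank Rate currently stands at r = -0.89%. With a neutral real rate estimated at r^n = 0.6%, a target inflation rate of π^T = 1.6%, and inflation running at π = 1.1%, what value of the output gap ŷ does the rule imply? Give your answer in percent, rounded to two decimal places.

0.5 ŷ = -0.89 − 0.6 − 1.1 − 0.5 × (1.1 − 1.6) = -2.34
ŷ = -2.34 / 0.5 = -4.68

-4.68%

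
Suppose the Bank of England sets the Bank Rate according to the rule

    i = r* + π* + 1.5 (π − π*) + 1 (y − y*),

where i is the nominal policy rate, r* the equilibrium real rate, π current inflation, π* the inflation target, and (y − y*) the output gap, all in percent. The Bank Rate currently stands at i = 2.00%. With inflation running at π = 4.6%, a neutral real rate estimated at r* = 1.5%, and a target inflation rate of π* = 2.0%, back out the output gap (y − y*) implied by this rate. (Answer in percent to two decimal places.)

1 (y − y*) = 2.00 − 1.5 − 2.0 − 1.5 × (4.6 − 2.0) = -5.4
(y − y*) = -5.4 / 1 = -5.40

-5.40%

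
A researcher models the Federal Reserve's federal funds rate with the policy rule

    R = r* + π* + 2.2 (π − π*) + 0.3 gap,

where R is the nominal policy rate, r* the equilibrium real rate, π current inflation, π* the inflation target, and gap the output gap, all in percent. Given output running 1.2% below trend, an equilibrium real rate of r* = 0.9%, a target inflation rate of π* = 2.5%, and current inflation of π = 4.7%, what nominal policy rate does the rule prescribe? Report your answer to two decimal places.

Output 1.2% below potential → gap = -1.2.
R = 0.9 + 2.5 + 2.2 × (4.7 − 2.5) + 0.3 × (-1.2)
   = 0.9 + 2.5 + 4.84 − 0.36 = 7.88

7.88%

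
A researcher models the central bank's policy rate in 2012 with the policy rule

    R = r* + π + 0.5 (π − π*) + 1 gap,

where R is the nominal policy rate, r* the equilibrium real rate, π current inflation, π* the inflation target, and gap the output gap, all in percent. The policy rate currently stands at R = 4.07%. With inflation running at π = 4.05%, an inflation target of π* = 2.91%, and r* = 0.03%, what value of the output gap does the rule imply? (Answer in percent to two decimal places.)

-0.58%

1 gap = 4.07 − 0.03 − 4.05 − 0.5 × (4.05 − 2.91) = -0.58
gap = -0.58 / 1 = -0.58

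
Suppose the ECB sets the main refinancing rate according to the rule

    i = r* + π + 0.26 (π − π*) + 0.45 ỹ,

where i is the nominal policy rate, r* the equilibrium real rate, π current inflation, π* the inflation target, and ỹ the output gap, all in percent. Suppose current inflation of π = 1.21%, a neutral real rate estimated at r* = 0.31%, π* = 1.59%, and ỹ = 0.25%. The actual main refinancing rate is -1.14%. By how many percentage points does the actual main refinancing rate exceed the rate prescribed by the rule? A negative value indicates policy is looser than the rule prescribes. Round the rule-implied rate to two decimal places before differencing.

-2.67 pp

i = 0.31 + 1.21 + 0.26 × (1.21 − 1.59) + 0.45 × 0.25
   = 0.31 + 1.21 − 0.0988 + 0.1125 = 1.53
Deviation = -1.14 − 1.53 = -2.67 pp.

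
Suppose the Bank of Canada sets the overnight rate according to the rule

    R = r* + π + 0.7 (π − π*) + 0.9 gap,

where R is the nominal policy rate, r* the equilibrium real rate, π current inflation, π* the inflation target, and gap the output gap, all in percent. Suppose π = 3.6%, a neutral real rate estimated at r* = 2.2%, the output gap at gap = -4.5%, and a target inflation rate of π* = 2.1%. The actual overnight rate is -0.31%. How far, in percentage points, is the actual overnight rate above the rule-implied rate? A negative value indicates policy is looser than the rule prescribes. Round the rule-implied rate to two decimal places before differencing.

-3.11 pp

R = 2.2 + 3.6 + 0.7 × (3.6 − 2.1) + 0.9 × (-4.5)
   = 2.2 + 3.6 + 1.05 − 4.05 = 2.80
Deviation = -0.31 − 2.80 = -3.11 pp.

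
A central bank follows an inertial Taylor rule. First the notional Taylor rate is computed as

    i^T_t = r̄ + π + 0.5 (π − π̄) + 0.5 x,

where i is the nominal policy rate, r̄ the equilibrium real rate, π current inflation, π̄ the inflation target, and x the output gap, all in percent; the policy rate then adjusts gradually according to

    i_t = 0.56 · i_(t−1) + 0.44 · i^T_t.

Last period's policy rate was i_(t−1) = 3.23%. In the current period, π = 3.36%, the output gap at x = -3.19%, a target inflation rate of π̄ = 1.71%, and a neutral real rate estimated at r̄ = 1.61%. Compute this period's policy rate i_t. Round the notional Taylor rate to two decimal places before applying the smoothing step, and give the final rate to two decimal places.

3.66%

i^T_t = 1.61 + 3.36 + 0.5 × (3.36 − 1.71) + 0.5 × (-3.19)
   = 1.61 + 3.36 + 0.825 − 1.595 = 4.20
i_t = 0.56 × 3.23 + 0.44 × 4.20 = 1.8088 + 1.848 = 3.66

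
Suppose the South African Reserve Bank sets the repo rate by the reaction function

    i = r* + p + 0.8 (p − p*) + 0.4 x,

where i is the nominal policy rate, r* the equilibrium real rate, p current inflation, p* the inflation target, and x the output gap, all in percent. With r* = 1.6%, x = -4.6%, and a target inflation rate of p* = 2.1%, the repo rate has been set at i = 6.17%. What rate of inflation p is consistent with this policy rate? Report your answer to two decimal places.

4.49%

Collecting p: i = r* + (1 + 0.8) p − 0.8 p* + 0.4 x
1.8 p = 6.17 − 1.6 + 0.8 × 2.1 − 0.4 × (-4.6) = 8.09
p = 8.09 / 1.8 = 4.49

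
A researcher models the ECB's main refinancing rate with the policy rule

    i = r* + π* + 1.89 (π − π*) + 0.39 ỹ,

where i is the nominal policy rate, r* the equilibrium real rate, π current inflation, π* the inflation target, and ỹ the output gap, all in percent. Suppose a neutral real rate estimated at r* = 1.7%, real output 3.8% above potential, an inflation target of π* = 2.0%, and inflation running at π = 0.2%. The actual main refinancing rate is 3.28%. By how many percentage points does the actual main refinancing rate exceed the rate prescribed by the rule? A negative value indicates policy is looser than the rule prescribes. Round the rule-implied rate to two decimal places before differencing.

1.50 pp

Output 3.8% above potential → ỹ = 3.8.
i = 1.7 + 2.0 + 1.89 × (0.2 − 2.0) + 0.39 × 3.8
   = 1.7 + 2 − 3.402 + 1.482 = 1.78
Deviation = 3.28 − 1.78 = 1.50 pp.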